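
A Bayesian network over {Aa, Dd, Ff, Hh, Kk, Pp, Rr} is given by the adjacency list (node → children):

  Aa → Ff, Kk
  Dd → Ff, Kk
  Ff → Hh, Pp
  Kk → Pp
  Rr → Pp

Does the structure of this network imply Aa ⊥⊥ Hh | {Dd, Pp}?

No — Aa and Hh are not d-separated given {Dd, Pp}.

We examine all 3 paths between Aa and Hh:
Path 1: Aa → Kk → Pp ← Ff → Hh
  Kk is a chain and Kk is not conditioned on; Pp is a collider and Pp is conditioned on, which opens it; Ff is a fork and Ff is not conditioned on — no node blocks this path, so it is active.
Path 2: Aa → Kk ← Dd → Ff → Hh
  Dd is a fork here and Dd is conditioned on, so the path is blocked at Dd.
Path 3: Aa → Ff → Hh
  Ff is a chain and Ff is not conditioned on — no node blocks this path, so it is active.
Since the path Aa → Kk → Pp ← Ff → Hh is active, Aa and Hh are not d-separated given {Dd, Pp}.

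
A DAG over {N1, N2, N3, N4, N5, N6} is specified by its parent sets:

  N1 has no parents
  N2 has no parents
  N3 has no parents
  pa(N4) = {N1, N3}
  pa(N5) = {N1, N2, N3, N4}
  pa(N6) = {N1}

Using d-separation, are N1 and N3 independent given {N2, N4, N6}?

There are 4 undirected paths between N1 and N3; checking each against the conditioning set {N2, N4, N6}:
Path 1: N1 → N5 ← N4 ← N3
  N5 is a collider here and neither N5 nor any of its descendants is conditioned on, so the collider stays closed — the path is blocked at N5.
Path 2: N1 → N5 ← N3
  N5 is a collider here and neither N5 nor any of its descendants is conditioned on, so the collider stays closed — the path is blocked at N5.
Path 3: N1 → N4 → N5 ← N3
  N4 is a chain here and N4 is conditioned on, so the path is blocked at N4.
Path 4: N1 → N4 ← N3
  N4 is a collider and N4 is conditioned on, which opens it — no node blocks this path, so it is active.
Since the path N1 → N4 ← N3 is active, N1 and N3 are not d-separated given {N2, N4, N6}.

No — N1 and N3 are not d-separated given {N2, N4, N6}.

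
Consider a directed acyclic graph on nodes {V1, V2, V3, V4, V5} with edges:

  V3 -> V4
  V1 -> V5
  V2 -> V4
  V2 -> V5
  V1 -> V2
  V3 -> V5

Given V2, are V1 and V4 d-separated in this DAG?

Enumerating the 4 paths from V1 to V4 and testing each for blocking by {V2}:
Path 1: V1 → V5 ← V3 → V4
  V5 is a collider here and neither V5 nor any of its descendants is conditioned on, so the collider stays closed — the path is blocked at V5.
Path 2: V1 → V5 ← V2 → V4
  V5 is a collider here and neither V5 nor any of its descendants is conditioned on, so the collider stays closed — the path is blocked at V5.
Path 3: V1 → V2 → V4
  V2 is a chain here and V2 is conditioned on, so the path is blocked at V2.
Path 4: V1 → V2 → V5 ← V3 → V4
  V2 is a chain here and V2 is conditioned on, so the path is blocked at V2.
All paths are blocked; V1 ⊥ V4 | {V2} holds.

Yes — V1 and V4 are d-separated given {V2}.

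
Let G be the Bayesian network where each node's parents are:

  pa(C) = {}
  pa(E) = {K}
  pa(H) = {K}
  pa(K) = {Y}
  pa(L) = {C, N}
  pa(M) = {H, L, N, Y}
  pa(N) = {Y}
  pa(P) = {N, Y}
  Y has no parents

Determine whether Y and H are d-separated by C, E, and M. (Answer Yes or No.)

No

We examine all 6 paths between Y and H:
  1. Y → N → M ← H — N:chain[open]; M:collider[open] ⇒ active
  2. Y → N → L → M ← H — N:chain[open]; L:chain[open]; M:collider[open] ⇒ active
  3. Y → M ← H — M:collider[open] ⇒ active
  4. Y → K → H — K:chain[open] ⇒ active
  5. Y → P ← N → M ← H — P:collider[blocks]; N:fork[open]; M:collider[open] ⇒ blocked
  6. Y → P ← N → L → M ← H — P:collider[blocks]; N:fork[open]; L:chain[open]; M:collider[open] ⇒ blocked
Because an active path exists, Y and H are not d-separated.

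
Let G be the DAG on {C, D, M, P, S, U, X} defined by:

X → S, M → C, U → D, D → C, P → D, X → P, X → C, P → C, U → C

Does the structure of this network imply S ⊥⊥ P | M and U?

There are 4 undirected paths between S and P; checking each against the conditioning set {M, U}:
Path 1: S ← X → C ← U → D ← P
  C is a collider here and neither C nor any of its descendants is conditioned on, so the collider stays closed — the path is blocked at C.
Path 2: S ← X → C ← P
  C is a collider here and neither C nor any of its descendants is conditioned on, so the collider stays closed — the path is blocked at C.
Path 3: S ← X → C ← D ← P
  C is a collider here and neither C nor any of its descendants is conditioned on, so the collider stays closed — the path is blocked at C.
Path 4: S ← X → P
  X is a fork and X is not conditioned on — no node blocks this path, so it is active.
Because an active path exists, S and P are not d-separated.

No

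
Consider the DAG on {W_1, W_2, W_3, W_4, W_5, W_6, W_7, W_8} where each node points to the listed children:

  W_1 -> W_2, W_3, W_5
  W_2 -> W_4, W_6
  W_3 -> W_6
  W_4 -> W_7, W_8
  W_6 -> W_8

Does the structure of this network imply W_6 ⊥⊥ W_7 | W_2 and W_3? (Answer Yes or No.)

We examine all 3 paths between W_6 and W_7:
  1. W_6 → W_8 ← W_4 → W_7 — W_8:collider[blocks]; W_4:fork[open] ⇒ blocked
  2. W_6 ← W_2 → W_4 → W_7 — W_2:fork[blocks]; W_4:chain[open] ⇒ blocked
  3. W_6 ← W_3 ← W_1 → W_2 → W_4 → W_7 — W_3:chain[blocks]; W_1:fork[open]; W_2:chain[blocks]; W_4:chain[open] ⇒ blocked
Since every path is blocked, d-separation holds.

Yes — W_6 and W_7 are d-separated given {W_2, W_3}.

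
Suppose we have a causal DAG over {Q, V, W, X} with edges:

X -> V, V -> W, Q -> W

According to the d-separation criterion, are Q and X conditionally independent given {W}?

No — Q and X are not d-separated given {W}.

The only undirected path from Q to X is:
  1. Q → W ← V ← X — W:collider[open]; V:chain[open] ⇒ active
At least one path is unblocked, so d-separation fails.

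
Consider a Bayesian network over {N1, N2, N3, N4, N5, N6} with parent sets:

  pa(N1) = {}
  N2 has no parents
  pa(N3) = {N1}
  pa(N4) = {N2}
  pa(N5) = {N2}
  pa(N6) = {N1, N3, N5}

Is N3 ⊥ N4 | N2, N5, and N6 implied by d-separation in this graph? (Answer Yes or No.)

Yes

There are 2 undirected paths between N3 and N4; checking each against the conditioning set {N2, N5, N6}:
Path 1: N3 ← N1 → N6 ← N5 ← N2 → N4
  N5 is a chain here and N5 is conditioned on, so the path is blocked at N5.
Path 2: N3 → N6 ← N5 ← N2 → N4
  N5 is a chain here and N5 is conditioned on, so the path is blocked at N5.
All paths are blocked; N3 ⊥ N4 | {N2, N5, N6} holds.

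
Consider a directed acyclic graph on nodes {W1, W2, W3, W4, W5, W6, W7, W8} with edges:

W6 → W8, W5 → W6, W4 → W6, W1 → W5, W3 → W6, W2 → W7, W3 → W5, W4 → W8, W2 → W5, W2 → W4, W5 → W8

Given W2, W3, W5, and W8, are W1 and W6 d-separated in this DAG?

Yes — W1 and W6 are d-separated given {W2, W3, W5, W8}.

6 paths connect W1 and W6; each must be blocked for d-separation to hold:
  1. W1 → W5 ← W2 → W4 → W8 ← W6 — W5:collider[open]; W2:fork[blocks]; W4:chain[open]; W8:collider[open] ⇒ blocked
  2. W1 → W5 ← W2 → W4 → W6 — W5:collider[open]; W2:fork[blocks]; W4:chain[open] ⇒ blocked
  3. W1 → W5 → W8 ← W4 → W6 — W5:chain[blocks]; W8:collider[open]; W4:fork[open] ⇒ blocked
  4. W1 → W5 → W8 ← W6 — W5:chain[blocks]; W8:collider[open] ⇒ blocked
  5. W1 → W5 ← W3 → W6 — W5:collider[open]; W3:fork[blocks] ⇒ blocked
  6. W1 → W5 → W6 — W5:chain[blocks] ⇒ blocked
Every path is blocked, so W1 and W6 are d-separated given {W2, W3, W5, W8}.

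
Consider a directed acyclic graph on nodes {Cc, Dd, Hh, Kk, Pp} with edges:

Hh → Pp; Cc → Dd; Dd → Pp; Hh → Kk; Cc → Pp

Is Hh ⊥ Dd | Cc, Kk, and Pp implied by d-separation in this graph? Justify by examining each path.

No

2 paths connect Hh and Dd; each must be blocked for d-separation to hold:
Path 1: Hh → Pp ← Cc → Dd
  Cc is a fork here and Cc is conditioned on, so the path is blocked at Cc.
Path 2: Hh → Pp ← Dd
  Pp is a collider and Pp is conditioned on, which opens it — no node blocks this path, so it is active.
Because an active path exists, Hh and Dd are not d-separated.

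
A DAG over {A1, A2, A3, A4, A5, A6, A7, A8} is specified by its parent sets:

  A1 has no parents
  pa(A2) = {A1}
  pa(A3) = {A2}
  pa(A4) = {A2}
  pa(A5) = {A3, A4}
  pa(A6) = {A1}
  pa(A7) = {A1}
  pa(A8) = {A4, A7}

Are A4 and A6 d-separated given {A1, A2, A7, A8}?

Yes

Enumerating the 3 paths from A4 to A6 and testing each for blocking by {A1, A2, A7, A8}:
  1. A4 ← A2 ← A1 → A6 — A2:chain[blocks]; A1:fork[blocks] ⇒ blocked
  2. A4 → A8 ← A7 ← A1 → A6 — A8:collider[open]; A7:chain[blocks]; A1:fork[blocks] ⇒ blocked
  3. A4 → A5 ← A3 ← A2 ← A1 → A6 — A5:collider[blocks]; A3:chain[open]; A2:chain[blocks]; A1:fork[blocks] ⇒ blocked
Every path is blocked, so A4 and A6 are d-separated given {A1, A2, A7, A8}.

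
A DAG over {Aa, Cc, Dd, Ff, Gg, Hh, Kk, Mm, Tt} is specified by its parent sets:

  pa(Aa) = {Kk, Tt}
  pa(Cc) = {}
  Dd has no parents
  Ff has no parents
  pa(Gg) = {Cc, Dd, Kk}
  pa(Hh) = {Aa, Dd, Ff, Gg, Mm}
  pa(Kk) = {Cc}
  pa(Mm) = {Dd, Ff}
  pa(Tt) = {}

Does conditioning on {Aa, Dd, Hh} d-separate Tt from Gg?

No — Tt and Gg are not d-separated given {Aa, Dd, Hh}.

Enumerating the 6 paths from Tt to Gg and testing each for blocking by {Aa, Dd, Hh}:
Path 1: Tt → Aa → Hh ← Mm ← Dd → Gg
  Aa is a chain here and Aa is conditioned on, so the path is blocked at Aa.
Path 2: Tt → Aa → Hh ← Dd → Gg
  Aa is a chain here and Aa is conditioned on, so the path is blocked at Aa.
Path 3: Tt → Aa → Hh ← Gg
  Aa is a chain here and Aa is conditioned on, so the path is blocked at Aa.
Path 4: Tt → Aa → Hh ← Ff → Mm ← Dd → Gg
  Aa is a chain here and Aa is conditioned on, so the path is blocked at Aa.
Path 5: Tt → Aa ← Kk ← Cc → Gg
  Aa is a collider and Aa is conditioned on, which opens it; Kk is a chain and Kk is not conditioned on; Cc is a fork and Cc is not conditioned on — no node blocks this path, so it is active.
Path 6: Tt → Aa ← Kk → Gg
  Aa is a collider and Aa is conditioned on, which opens it; Kk is a fork and Kk is not conditioned on — no node blocks this path, so it is active.
Because an active path exists, Tt and Gg are not d-separated.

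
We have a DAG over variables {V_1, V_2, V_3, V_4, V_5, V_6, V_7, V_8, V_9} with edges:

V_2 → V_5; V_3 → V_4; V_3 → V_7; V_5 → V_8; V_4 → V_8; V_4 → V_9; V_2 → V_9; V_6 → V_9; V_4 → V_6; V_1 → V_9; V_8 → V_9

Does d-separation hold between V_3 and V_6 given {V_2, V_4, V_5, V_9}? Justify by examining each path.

There are 4 undirected paths between V_3 and V_6; checking each against the conditioning set {V_2, V_4, V_5, V_9}:
Path 1: V_3 → V_4 → V_6
  V_4 is a chain here and V_4 is conditioned on, so the path is blocked at V_4.
Path 2: V_3 → V_4 → V_9 ← V_6
  V_4 is a chain here and V_4 is conditioned on, so the path is blocked at V_4.
Path 3: V_3 → V_4 → V_8 → V_9 ← V_6
  V_4 is a chain here and V_4 is conditioned on, so the path is blocked at V_4.
Path 4: V_3 → V_4 → V_8 ← V_5 ← V_2 → V_9 ← V_6
  V_4 is a chain here and V_4 is conditioned on, so the path is blocked at V_4.
Every path is blocked, so V_3 and V_6 are d-separated given {V_2, V_4, V_5, V_9}.

Yes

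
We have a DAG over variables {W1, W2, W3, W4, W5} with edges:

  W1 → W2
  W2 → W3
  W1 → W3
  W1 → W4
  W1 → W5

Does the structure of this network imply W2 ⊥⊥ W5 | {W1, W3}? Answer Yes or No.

Yes

There are 2 undirected paths between W2 and W5; checking each against the conditioning set {W1, W3}:
  1. W2 ← W1 → W5 — W1:fork[blocks] ⇒ blocked
  2. W2 → W3 ← W1 → W5 — W3:collider[open]; W1:fork[blocks] ⇒ blocked
Every path is blocked, so W2 and W5 are d-separated given {W1, W3}.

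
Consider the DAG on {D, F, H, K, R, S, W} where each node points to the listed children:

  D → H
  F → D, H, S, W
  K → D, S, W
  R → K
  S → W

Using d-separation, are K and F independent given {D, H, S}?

6 paths connect K and F; each must be blocked for d-separation to hold:
Path 1: K → S ← F
  S is a collider and S is conditioned on, which opens it — no node blocks this path, so it is active.
Path 2: K → S → W ← F
  S is a chain here and S is conditioned on, so the path is blocked at S.
Path 3: K → W ← S ← F
  W is a collider here and neither W nor any of its descendants is conditioned on, so the collider stays closed — the path is blocked at W.
Path 4: K → W ← F
  W is a collider here and neither W nor any of its descendants is conditioned on, so the collider stays closed — the path is blocked at W.
Path 5: K → D ← F
  D is a collider and D is conditioned on, which opens it — no node blocks this path, so it is active.
Path 6: K → D → H ← F
  D is a chain here and D is conditioned on, so the path is blocked at D.
At least one path is unblocked, so d-separation fails.

No — K and F are not d-separated given {D, H, S}.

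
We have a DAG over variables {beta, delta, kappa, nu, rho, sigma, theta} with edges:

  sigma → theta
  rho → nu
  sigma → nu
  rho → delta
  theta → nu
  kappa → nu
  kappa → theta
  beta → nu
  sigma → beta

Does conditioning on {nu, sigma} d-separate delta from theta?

There are 4 undirected paths between delta and theta; checking each against the conditioning set {nu, sigma}:
Path 1: delta ← rho → nu ← beta ← sigma → theta
  sigma is a fork here and sigma is conditioned on, so the path is blocked at sigma.
Path 2: delta ← rho → nu ← sigma → theta
  sigma is a fork here and sigma is conditioned on, so the path is blocked at sigma.
Path 3: delta ← rho → nu ← theta
  rho is a fork and rho is not conditioned on; nu is a collider and nu is conditioned on, which opens it — no node blocks this path, so it is active.
Path 4: delta ← rho → nu ← kappa → theta
  rho is a fork and rho is not conditioned on; nu is a collider and nu is conditioned on, which opens it; kappa is a fork and kappa is not conditioned on — no node blocks this path, so it is active.
At least one path is unblocked, so d-separation fails.

No — delta and theta are not d-separated given {nu, sigma}.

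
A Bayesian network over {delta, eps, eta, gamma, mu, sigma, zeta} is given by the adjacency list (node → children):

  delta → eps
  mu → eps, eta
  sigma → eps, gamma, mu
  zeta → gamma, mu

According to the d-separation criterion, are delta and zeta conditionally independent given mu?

4 paths connect delta and zeta; each must be blocked for d-separation to hold:
Path 1: delta → eps ← mu ← sigma → gamma ← zeta
  eps is a collider here and neither eps nor any of its descendants is conditioned on, so the collider stays closed — the path is blocked at eps.
Path 2: delta → eps ← mu ← zeta
  eps is a collider here and neither eps nor any of its descendants is conditioned on, so the collider stays closed — the path is blocked at eps.
Path 3: delta → eps ← sigma → gamma ← zeta
  eps is a collider here and neither eps nor any of its descendants is conditioned on, so the collider stays closed — the path is blocked at eps.
Path 4: delta → eps ← sigma → mu ← zeta
  eps is a collider here and neither eps nor any of its descendants is conditioned on, so the collider stays closed — the path is blocked at eps.
Every path is blocked, so delta and zeta are d-separated given {mu}.

Yes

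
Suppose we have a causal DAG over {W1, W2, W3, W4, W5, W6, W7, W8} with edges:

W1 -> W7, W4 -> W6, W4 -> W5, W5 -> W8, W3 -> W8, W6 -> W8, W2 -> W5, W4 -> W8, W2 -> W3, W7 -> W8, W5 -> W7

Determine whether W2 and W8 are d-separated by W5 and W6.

No — W2 and W8 are not d-separated given {W5, W6}.

We examine all 5 paths between W2 and W8:
  1. W2 → W3 → W8 — W3:chain[open] ⇒ active
  2. W2 → W5 ← W4 → W6 → W8 — W5:collider[open]; W4:fork[open]; W6:chain[blocks] ⇒ blocked
  3. W2 → W5 ← W4 → W8 — W5:collider[open]; W4:fork[open] ⇒ active
  4. W2 → W5 → W7 → W8 — W5:chain[blocks]; W7:chain[open] ⇒ blocked
  5. W2 → W5 → W8 — W5:chain[blocks] ⇒ blocked
Because an active path exists, W2 and W8 are not d-separated.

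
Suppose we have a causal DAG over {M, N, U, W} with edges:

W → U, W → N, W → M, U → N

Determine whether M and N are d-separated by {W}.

Yes

There are 2 undirected paths between M and N; checking each against the conditioning set {W}:
Path 1: M ← W → N
  W is a fork here and W is conditioned on, so the path is blocked at W.
Path 2: M ← W → U → N
  W is a fork here and W is conditioned on, so the path is blocked at W.
Every path is blocked, so M and N are d-separated given {W}.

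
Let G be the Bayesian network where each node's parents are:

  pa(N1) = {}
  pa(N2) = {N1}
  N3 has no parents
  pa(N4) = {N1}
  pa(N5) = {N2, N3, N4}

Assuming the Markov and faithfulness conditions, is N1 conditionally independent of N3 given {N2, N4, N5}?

2 paths connect N1 and N3; each must be blocked for d-separation to hold:
  1. N1 → N2 → N5 ← N3 — N2:chain[blocks]; N5:collider[open] ⇒ blocked
  2. N1 → N4 → N5 ← N3 — N4:chain[blocks]; N5:collider[open] ⇒ blocked
Every path is blocked, so N1 and N3 are d-separated given {N2, N4, N5}.

Yes — N1 and N3 are d-separated given {N2, N4, N5}.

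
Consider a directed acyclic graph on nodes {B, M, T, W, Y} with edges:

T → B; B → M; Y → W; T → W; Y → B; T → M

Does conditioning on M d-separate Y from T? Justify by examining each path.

No

We examine all 3 paths between Y and T:
Path 1: Y → W ← T
  W is a collider here and neither W nor any of its descendants is conditioned on, so the collider stays closed — the path is blocked at W.
Path 2: Y → B ← T
  B is a collider and its descendant M is conditioned on, which opens it — no node blocks this path, so it is active.
Path 3: Y → B → M ← T
  B is a chain and B is not conditioned on; M is a collider and M is conditioned on, which opens it — no node blocks this path, so it is active.
Because an active path exists, Y and T are not d-separated.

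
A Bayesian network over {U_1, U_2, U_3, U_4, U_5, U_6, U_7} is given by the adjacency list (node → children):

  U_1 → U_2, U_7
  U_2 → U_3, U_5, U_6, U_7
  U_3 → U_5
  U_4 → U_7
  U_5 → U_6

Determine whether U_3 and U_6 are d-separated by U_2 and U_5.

There are 4 undirected paths between U_3 and U_6; checking each against the conditioning set {U_2, U_5}:
Path 1: U_3 → U_5 ← U_2 → U_6
  U_2 is a fork here and U_2 is conditioned on, so the path is blocked at U_2.
Path 2: U_3 → U_5 → U_6
  U_5 is a chain here and U_5 is conditioned on, so the path is blocked at U_5.
Path 3: U_3 ← U_2 → U_5 → U_6
  U_2 is a fork here and U_2 is conditioned on, so the path is blocked at U_2.
Path 4: U_3 ← U_2 → U_6
  U_2 is a fork here and U_2 is conditioned on, so the path is blocked at U_2.
All paths are blocked; U_3 ⊥ U_6 | {U_2, U_5} holds.

Yes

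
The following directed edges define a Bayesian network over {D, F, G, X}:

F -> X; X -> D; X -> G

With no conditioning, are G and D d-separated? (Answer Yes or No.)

No — G and D are not d-separated given ∅.

The only undirected path from G to D is:
Path 1: G ← X → D
  X is a fork and X is not conditioned on — no node blocks this path, so it is active.
Since the path G ← X → D is active, G and D are not d-separated given ∅.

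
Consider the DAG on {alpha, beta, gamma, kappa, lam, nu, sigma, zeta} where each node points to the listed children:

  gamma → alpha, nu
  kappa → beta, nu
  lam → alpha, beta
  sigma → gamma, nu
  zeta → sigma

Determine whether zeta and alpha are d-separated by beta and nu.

Enumerating the 4 paths from zeta to alpha and testing each for blocking by {beta, nu}:
Path 1: zeta → sigma → gamma → alpha
  sigma is a chain and sigma is not conditioned on; gamma is a chain and gamma is not conditioned on — no node blocks this path, so it is active.
Path 2: zeta → sigma → gamma → nu ← kappa → beta ← lam → alpha
  sigma is a chain and sigma is not conditioned on; gamma is a chain and gamma is not conditioned on; nu is a collider and nu is conditioned on, which opens it; kappa is a fork and kappa is not conditioned on; beta is a collider and beta is conditioned on, which opens it; lam is a fork and lam is not conditioned on — no node blocks this path, so it is active.
Path 3: zeta → sigma → nu ← kappa → beta ← lam → alpha
  sigma is a chain and sigma is not conditioned on; nu is a collider and nu is conditioned on, which opens it; kappa is a fork and kappa is not conditioned on; beta is a collider and beta is conditioned on, which opens it; lam is a fork and lam is not conditioned on — no node blocks this path, so it is active.
Path 4: zeta → sigma → nu ← gamma → alpha
  sigma is a chain and sigma is not conditioned on; nu is a collider and nu is conditioned on, which opens it; gamma is a fork and gamma is not conditioned on — no node blocks this path, so it is active.
Because an active path exists, zeta and alpha are not d-separated.

No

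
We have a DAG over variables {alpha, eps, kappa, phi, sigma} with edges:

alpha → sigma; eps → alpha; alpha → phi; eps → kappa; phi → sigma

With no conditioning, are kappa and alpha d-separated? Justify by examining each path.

No

The only undirected path from kappa to alpha is:
Path 1: kappa ← eps → alpha
  eps is a fork and eps is not conditioned on — no node blocks this path, so it is active.
Since the path kappa ← eps → alpha is active, kappa and alpha are not d-separated given ∅.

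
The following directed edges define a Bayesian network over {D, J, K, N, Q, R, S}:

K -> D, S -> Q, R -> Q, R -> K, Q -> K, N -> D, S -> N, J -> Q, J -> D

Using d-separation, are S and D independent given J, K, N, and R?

Yes

Enumerating the 4 paths from S to D and testing each for blocking by {J, K, N, R}:
Path 1: S → N → D
  N is a chain here and N is conditioned on, so the path is blocked at N.
Path 2: S → Q ← R → K → D
  R is a fork here and R is conditioned on, so the path is blocked at R.
Path 3: S → Q → K → D
  K is a chain here and K is conditioned on, so the path is blocked at K.
Path 4: S → Q ← J → D
  J is a fork here and J is conditioned on, so the path is blocked at J.
Every path is blocked, so S and D are d-separated given {J, K, N, R}.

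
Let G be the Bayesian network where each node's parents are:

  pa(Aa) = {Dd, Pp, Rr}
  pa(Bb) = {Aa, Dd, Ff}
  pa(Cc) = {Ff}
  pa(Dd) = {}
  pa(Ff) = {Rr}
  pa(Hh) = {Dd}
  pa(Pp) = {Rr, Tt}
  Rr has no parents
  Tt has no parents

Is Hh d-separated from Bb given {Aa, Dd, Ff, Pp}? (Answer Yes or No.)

We examine all 4 paths between Hh and Bb:
  1. Hh ← Dd → Bb — Dd:fork[blocks] ⇒ blocked
  2. Hh ← Dd → Aa → Bb — Dd:fork[blocks]; Aa:chain[blocks] ⇒ blocked
  3. Hh ← Dd → Aa ← Pp ← Rr → Ff → Bb — Dd:fork[blocks]; Aa:collider[open]; Pp:chain[blocks]; Rr:fork[open]; Ff:chain[blocks] ⇒ blocked
  4. Hh ← Dd → Aa ← Rr → Ff → Bb — Dd:fork[blocks]; Aa:collider[open]; Rr:fork[open]; Ff:chain[blocks] ⇒ blocked
All paths are blocked; Hh ⊥ Bb | {Aa, Dd, Ff, Pp} holds.

Yes — Hh and Bb are d-separated given {Aa, Dd, Ff, Pp}.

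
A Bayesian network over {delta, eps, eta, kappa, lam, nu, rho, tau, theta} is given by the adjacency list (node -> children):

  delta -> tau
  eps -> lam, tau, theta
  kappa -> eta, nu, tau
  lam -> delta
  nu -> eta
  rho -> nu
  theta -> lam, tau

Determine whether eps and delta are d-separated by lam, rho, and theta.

Yes — eps and delta are d-separated given {lam, rho, theta}.

We examine all 6 paths between eps and delta:
  1. eps → theta → tau ← delta — theta:chain[blocks]; tau:collider[blocks] ⇒ blocked
  2. eps → theta → lam → delta — theta:chain[blocks]; lam:chain[blocks] ⇒ blocked
  3. eps → tau ← theta → lam → delta — tau:collider[blocks]; theta:fork[blocks]; lam:chain[blocks] ⇒ blocked
  4. eps → tau ← delta — tau:collider[blocks] ⇒ blocked
  5. eps → lam ← theta → tau ← delta — lam:collider[open]; theta:fork[blocks]; tau:collider[blocks] ⇒ blocked
  6. eps → lam → delta — lam:chain[blocks] ⇒ blocked
Every path is blocked, so eps and delta are d-separated given {lam, rho, theta}.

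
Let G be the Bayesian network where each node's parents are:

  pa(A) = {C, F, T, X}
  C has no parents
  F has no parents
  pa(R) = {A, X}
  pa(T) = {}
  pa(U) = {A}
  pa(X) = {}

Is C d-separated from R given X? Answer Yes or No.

No — C and R are not d-separated given {X}.

There are 2 undirected paths between C and R; checking each against the conditioning set {X}:
Path 1: C → A → R
  A is a chain and A is not conditioned on — no node blocks this path, so it is active.
Path 2: C → A ← X → R
  A is a collider here and neither A nor any of its descendants is conditioned on, so the collider stays closed — the path is blocked at A.
Since the path C → A → R is active, C and R are not d-separated given {X}.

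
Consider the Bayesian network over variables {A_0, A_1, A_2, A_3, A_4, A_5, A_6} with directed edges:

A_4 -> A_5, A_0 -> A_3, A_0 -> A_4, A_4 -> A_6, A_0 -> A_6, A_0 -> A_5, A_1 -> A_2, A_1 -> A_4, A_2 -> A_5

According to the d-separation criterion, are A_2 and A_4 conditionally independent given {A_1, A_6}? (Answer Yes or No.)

4 paths connect A_2 and A_4; each must be blocked for d-separation to hold:
Path 1: A_2 ← A_1 → A_4
  A_1 is a fork here and A_1 is conditioned on, so the path is blocked at A_1.
Path 2: A_2 → A_5 ← A_0 → A_6 ← A_4
  A_5 is a collider here and neither A_5 nor any of its descendants is conditioned on, so the collider stays closed — the path is blocked at A_5.
Path 3: A_2 → A_5 ← A_0 → A_4
  A_5 is a collider here and neither A_5 nor any of its descendants is conditioned on, so the collider stays closed — the path is blocked at A_5.
Path 4: A_2 → A_5 ← A_4
  A_5 is a collider here and neither A_5 nor any of its descendants is conditioned on, so the collider stays closed — the path is blocked at A_5.
All paths are blocked; A_2 ⊥ A_4 | {A_1, A_6} holds.

Yes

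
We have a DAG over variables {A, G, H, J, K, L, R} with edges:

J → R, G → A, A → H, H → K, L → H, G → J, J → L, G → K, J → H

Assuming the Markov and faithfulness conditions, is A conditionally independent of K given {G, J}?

No

There are 6 undirected paths between A and K; checking each against the conditioning set {G, J}:
Path 1: A ← G → J → L → H → K
  G is a fork here and G is conditioned on, so the path is blocked at G.
Path 2: A ← G → J → H → K
  G is a fork here and G is conditioned on, so the path is blocked at G.
Path 3: A ← G → K
  G is a fork here and G is conditioned on, so the path is blocked at G.
Path 4: A → H ← L ← J ← G → K
  H is a collider here and neither H nor any of its descendants is conditioned on, so the collider stays closed — the path is blocked at H.
Path 5: A → H ← J ← G → K
  H is a collider here and neither H nor any of its descendants is conditioned on, so the collider stays closed — the path is blocked at H.
Path 6: A → H → K
  H is a chain and H is not conditioned on — no node blocks this path, so it is active.
Since the path A → H → K is active, A and K are not d-separated given {G, J}.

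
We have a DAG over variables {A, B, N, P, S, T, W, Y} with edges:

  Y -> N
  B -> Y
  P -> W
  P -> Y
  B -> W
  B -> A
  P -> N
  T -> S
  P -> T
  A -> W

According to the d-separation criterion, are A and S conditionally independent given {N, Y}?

There are 6 undirected paths between A and S; checking each against the conditioning set {N, Y}:
Path 1: A ← B → Y ← P → T → S
  B is a fork and B is not conditioned on; Y is a collider and Y is conditioned on, which opens it; P is a fork and P is not conditioned on; T is a chain and T is not conditioned on — no node blocks this path, so it is active.
Path 2: A ← B → Y → N ← P → T → S
  Y is a chain here and Y is conditioned on, so the path is blocked at Y.
Path 3: A ← B → W ← P → T → S
  W is a collider here and neither W nor any of its descendants is conditioned on, so the collider stays closed — the path is blocked at W.
Path 4: A → W ← B → Y ← P → T → S
  W is a collider here and neither W nor any of its descendants is conditioned on, so the collider stays closed — the path is blocked at W.
Path 5: A → W ← B → Y → N ← P → T → S
  W is a collider here and neither W nor any of its descendants is conditioned on, so the collider stays closed — the path is blocked at W.
Path 6: A → W ← P → T → S
  W is a collider here and neither W nor any of its descendants is conditioned on, so the collider stays closed — the path is blocked at W.
Because an active path exists, A and S are not d-separated.

No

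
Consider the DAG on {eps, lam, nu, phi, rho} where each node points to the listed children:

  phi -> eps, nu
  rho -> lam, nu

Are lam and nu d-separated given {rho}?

Yes

The only undirected path from lam to nu is:
Path 1: lam ← rho → nu
  rho is a fork here and rho is conditioned on, so the path is blocked at rho.
Every path is blocked, so lam and nu are d-separated given {rho}.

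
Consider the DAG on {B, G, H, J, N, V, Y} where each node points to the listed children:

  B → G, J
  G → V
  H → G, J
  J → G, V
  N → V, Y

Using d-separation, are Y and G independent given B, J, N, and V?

Yes

We examine all 4 paths between Y and G:
Path 1: Y ← N → V ← J ← H → G
  N is a fork here and N is conditioned on, so the path is blocked at N.
Path 2: Y ← N → V ← J ← B → G
  N is a fork here and N is conditioned on, so the path is blocked at N.
Path 3: Y ← N → V ← J → G
  N is a fork here and N is conditioned on, so the path is blocked at N.
Path 4: Y ← N → V ← G
  N is a fork here and N is conditioned on, so the path is blocked at N.
Every path is blocked, so Y and G are d-separated given {B, J, N, V}.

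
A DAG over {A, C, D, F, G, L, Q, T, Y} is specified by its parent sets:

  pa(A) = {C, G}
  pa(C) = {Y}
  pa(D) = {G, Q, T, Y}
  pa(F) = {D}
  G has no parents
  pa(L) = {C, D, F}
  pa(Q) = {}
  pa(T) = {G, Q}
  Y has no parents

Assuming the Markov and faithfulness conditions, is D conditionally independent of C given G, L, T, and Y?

No

There are 6 undirected paths between D and C; checking each against the conditioning set {G, L, T, Y}:
Path 1: D ← Q → T ← G → A ← C
  G is a fork here and G is conditioned on, so the path is blocked at G.
Path 2: D → L ← C
  L is a collider and L is conditioned on, which opens it — no node blocks this path, so it is active.
Path 3: D ← G → A ← C
  G is a fork here and G is conditioned on, so the path is blocked at G.
Path 4: D → F → L ← C
  F is a chain and F is not conditioned on; L is a collider and L is conditioned on, which opens it — no node blocks this path, so it is active.
Path 5: D ← Y → C
  Y is a fork here and Y is conditioned on, so the path is blocked at Y.
Path 6: D ← T ← G → A ← C
  T is a chain here and T is conditioned on, so the path is blocked at T.
Since the path D → L ← C is active, D and C are not d-separated given {G, L, T, Y}.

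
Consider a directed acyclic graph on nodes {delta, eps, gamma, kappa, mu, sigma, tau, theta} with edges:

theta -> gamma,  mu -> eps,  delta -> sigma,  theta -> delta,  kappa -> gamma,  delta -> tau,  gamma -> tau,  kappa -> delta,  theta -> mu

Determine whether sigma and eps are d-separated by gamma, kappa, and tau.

3 paths connect sigma and eps; each must be blocked for d-separation to hold:
Path 1: sigma ← delta ← theta → mu → eps
  delta is a chain and delta is not conditioned on; theta is a fork and theta is not conditioned on; mu is a chain and mu is not conditioned on — no node blocks this path, so it is active.
Path 2: sigma ← delta → tau ← gamma ← theta → mu → eps
  gamma is a chain here and gamma is conditioned on, so the path is blocked at gamma.
Path 3: sigma ← delta ← kappa → gamma ← theta → mu → eps
  kappa is a fork here and kappa is conditioned on, so the path is blocked at kappa.
At least one path is unblocked, so d-separation fails.

No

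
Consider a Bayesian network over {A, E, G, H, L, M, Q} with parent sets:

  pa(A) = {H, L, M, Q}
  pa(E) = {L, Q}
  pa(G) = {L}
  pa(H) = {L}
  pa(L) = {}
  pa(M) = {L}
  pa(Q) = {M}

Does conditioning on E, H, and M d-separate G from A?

We examine all 6 paths between G and A:
Path 1: G ← L → M → Q → A
  M is a chain here and M is conditioned on, so the path is blocked at M.
Path 2: G ← L → M → A
  M is a chain here and M is conditioned on, so the path is blocked at M.
Path 3: G ← L → E ← Q ← M → A
  M is a fork here and M is conditioned on, so the path is blocked at M.
Path 4: G ← L → E ← Q → A
  L is a fork and L is not conditioned on; E is a collider and E is conditioned on, which opens it; Q is a fork and Q is not conditioned on — no node blocks this path, so it is active.
Path 5: G ← L → A
  L is a fork and L is not conditioned on — no node blocks this path, so it is active.
Path 6: G ← L → H → A
  H is a chain here and H is conditioned on, so the path is blocked at H.
Because an active path exists, G and A are not d-separated.

No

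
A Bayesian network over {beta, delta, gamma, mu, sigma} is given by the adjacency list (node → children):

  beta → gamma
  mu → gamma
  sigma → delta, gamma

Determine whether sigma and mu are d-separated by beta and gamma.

No — sigma and mu are not d-separated given {beta, gamma}.

There is one path between sigma and mu:
  1. sigma → gamma ← mu — gamma:collider[open] ⇒ active
Since the path sigma → gamma ← mu is active, sigma and mu are not d-separated given {beta, gamma}.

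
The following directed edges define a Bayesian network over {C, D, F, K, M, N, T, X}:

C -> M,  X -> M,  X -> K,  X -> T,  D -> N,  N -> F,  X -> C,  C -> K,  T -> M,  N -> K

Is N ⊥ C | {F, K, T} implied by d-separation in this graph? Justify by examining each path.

There are 4 undirected paths between N and C; checking each against the conditioning set {F, K, T}:
  1. N → K ← C — K:collider[open] ⇒ active
  2. N → K ← X → M ← C — K:collider[open]; X:fork[open]; M:collider[blocks] ⇒ blocked
  3. N → K ← X → C — K:collider[open]; X:fork[open] ⇒ active
  4. N → K ← X → T → M ← C — K:collider[open]; X:fork[open]; T:chain[blocks]; M:collider[blocks] ⇒ blocked
Since the path N → K ← C is active, N and C are not d-separated given {F, K, T}.

No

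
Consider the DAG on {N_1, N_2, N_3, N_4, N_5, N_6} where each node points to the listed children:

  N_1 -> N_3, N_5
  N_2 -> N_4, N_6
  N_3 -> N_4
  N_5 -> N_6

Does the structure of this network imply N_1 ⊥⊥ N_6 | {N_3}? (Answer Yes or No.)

No — N_1 and N_6 are not d-separated given {N_3}.

There are 2 undirected paths between N_1 and N_6; checking each against the conditioning set {N_3}:
Path 1: N_1 → N_5 → N_6
  N_5 is a chain and N_5 is not conditioned on — no node blocks this path, so it is active.
Path 2: N_1 → N_3 → N_4 ← N_2 → N_6
  N_3 is a chain here and N_3 is conditioned on, so the path is blocked at N_3.
Since the path N_1 → N_5 → N_6 is active, N_1 and N_6 are not d-separated given {N_3}.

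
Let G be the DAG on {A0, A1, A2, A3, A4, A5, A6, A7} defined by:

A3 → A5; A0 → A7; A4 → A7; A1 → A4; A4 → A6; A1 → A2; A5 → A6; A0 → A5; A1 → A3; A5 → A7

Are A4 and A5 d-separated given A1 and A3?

Yes — A4 and A5 are d-separated given {A1, A3}.

Enumerating the 4 paths from A4 to A5 and testing each for blocking by {A1, A3}:
Path 1: A4 ← A1 → A3 → A5
  A1 is a fork here and A1 is conditioned on, so the path is blocked at A1.
Path 2: A4 → A6 ← A5
  A6 is a collider here and neither A6 nor any of its descendants is conditioned on, so the collider stays closed — the path is blocked at A6.
Path 3: A4 → A7 ← A5
  A7 is a collider here and neither A7 nor any of its descendants is conditioned on, so the collider stays closed — the path is blocked at A7.
Path 4: A4 → A7 ← A0 → A5
  A7 is a collider here and neither A7 nor any of its descendants is conditioned on, so the collider stays closed — the path is blocked at A7.
Since every path is blocked, d-separation holds.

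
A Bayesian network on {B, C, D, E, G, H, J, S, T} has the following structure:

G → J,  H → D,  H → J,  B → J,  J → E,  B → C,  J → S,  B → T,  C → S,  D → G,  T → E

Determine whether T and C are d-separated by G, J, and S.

We examine all 4 paths between T and C:
  1. T ← B → C — B:fork[open] ⇒ active
  2. T ← B → J → S ← C — B:fork[open]; J:chain[blocks]; S:collider[open] ⇒ blocked
  3. T → E ← J ← B → C — E:collider[blocks]; J:chain[blocks]; B:fork[open] ⇒ blocked
  4. T → E ← J → S ← C — E:collider[blocks]; J:fork[blocks]; S:collider[open] ⇒ blocked
At least one path is unblocked, so d-separation fails.

No — T and C are not d-separated given {G, J, S}.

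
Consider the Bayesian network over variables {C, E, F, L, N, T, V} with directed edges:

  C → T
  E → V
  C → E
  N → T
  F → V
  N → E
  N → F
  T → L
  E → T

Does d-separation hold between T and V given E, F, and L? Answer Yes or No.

Yes

There are 6 undirected paths between T and V; checking each against the conditioning set {E, F, L}:
  1. T ← C → E ← N → F → V — C:fork[open]; E:collider[open]; N:fork[open]; F:chain[blocks] ⇒ blocked
  2. T ← C → E → V — C:fork[open]; E:chain[blocks] ⇒ blocked
  3. T ← N → F → V — N:fork[open]; F:chain[blocks] ⇒ blocked
  4. T ← N → E → V — N:fork[open]; E:chain[blocks] ⇒ blocked
  5. T ← E ← N → F → V — E:chain[blocks]; N:fork[open]; F:chain[blocks] ⇒ blocked
  6. T ← E → V — E:fork[blocks] ⇒ blocked
Since every path is blocked, d-separation holds.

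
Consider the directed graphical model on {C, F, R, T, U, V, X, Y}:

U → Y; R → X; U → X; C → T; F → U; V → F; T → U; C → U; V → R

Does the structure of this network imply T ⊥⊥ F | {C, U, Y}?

4 paths connect T and F; each must be blocked for d-separation to hold:
  1. T → U ← F — U:collider[open] ⇒ active
  2. T → U → X ← R ← V → F — U:chain[blocks]; X:collider[blocks]; R:chain[open]; V:fork[open] ⇒ blocked
  3. T ← C → U ← F — C:fork[blocks]; U:collider[open] ⇒ blocked
  4. T ← C → U → X ← R ← V → F — C:fork[blocks]; U:chain[blocks]; X:collider[blocks]; R:chain[open]; V:fork[open] ⇒ blocked
At least one path is unblocked, so d-separation fails.

No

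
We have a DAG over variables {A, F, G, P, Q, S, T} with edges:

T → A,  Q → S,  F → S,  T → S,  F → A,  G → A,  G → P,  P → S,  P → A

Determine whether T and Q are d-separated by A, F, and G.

Yes — T and Q are d-separated given {A, F, G}.

4 paths connect T and Q; each must be blocked for d-separation to hold:
Path 1: T → A ← P → S ← Q
  S is a collider here and neither S nor any of its descendants is conditioned on, so the collider stays closed — the path is blocked at S.
Path 2: T → A ← F → S ← Q
  F is a fork here and F is conditioned on, so the path is blocked at F.
Path 3: T → A ← G → P → S ← Q
  G is a fork here and G is conditioned on, so the path is blocked at G.
Path 4: T → S ← Q
  S is a collider here and neither S nor any of its descendants is conditioned on, so the collider stays closed — the path is blocked at S.
All paths are blocked; T ⊥ Q | {A, F, G} holds.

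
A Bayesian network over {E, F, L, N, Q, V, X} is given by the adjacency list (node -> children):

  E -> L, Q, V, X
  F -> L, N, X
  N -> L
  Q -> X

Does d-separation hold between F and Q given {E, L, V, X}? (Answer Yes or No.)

No

6 paths connect F and Q; each must be blocked for d-separation to hold:
  1. F → L ← E → Q — L:collider[open]; E:fork[blocks] ⇒ blocked
  2. F → L ← E → X ← Q — L:collider[open]; E:fork[blocks]; X:collider[open] ⇒ blocked
  3. F → X ← Q — X:collider[open] ⇒ active
  4. F → X ← E → Q — X:collider[open]; E:fork[blocks] ⇒ blocked
  5. F → N → L ← E → Q — N:chain[open]; L:collider[open]; E:fork[blocks] ⇒ blocked
  6. F → N → L ← E → X ← Q — N:chain[open]; L:collider[open]; E:fork[blocks]; X:collider[open] ⇒ blocked
At least one path is unblocked, so d-separation fails.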